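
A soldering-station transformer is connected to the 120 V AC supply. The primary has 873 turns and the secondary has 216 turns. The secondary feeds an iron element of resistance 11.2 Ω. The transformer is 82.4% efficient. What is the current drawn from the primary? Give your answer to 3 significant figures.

I_p ≈ 0.796 A

V_s = 120 × 216/873 = 29.691 V.
I_s = V_s/R = 29.691/11.2 = 2.6510 A.
P_out = V_s I_s = 29.691 × 2.6510 = 78.709 W.
P_in = P_out/η = 78.709/0.824 = 95.520 W.
I_p = P_in/V_p = 95.520/120 = 0.796 A.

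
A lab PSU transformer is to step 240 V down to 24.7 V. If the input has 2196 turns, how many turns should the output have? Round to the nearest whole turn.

N_out/N_in = V_out/V_in, so N_out = 2196 × 24.7/240 = 226.0 ≈ 226 turns.

N_out = 226 turns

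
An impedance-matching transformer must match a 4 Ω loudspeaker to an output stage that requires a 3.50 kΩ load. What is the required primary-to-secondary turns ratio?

N_p/N_s ≈ 29.6

Z_p/Z_s = (N_p/N_s)², so N_p/N_s = √(3500/4) = √875 = 29.6.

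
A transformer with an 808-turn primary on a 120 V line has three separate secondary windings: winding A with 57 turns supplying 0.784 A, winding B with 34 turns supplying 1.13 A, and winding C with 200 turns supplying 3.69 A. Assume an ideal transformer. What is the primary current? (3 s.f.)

I_p ≈ 1.02 A

V_A = 120 × 57/808 = 8.4653 V; V_B = 120 × 34/808 = 5.0495 V; V_C = 120 × 200/808 = 29.703 V.
P_out = V_A I_A + V_B I_B + V_C I_C = 8.4653×0.784 + 5.0495×1.13 + 29.703×3.69 = 6.6368 + 5.7059 + 109.60 = 121.95 W.
Ideal ⇒ P_in = P_out, so I_p = P_out/V_p = 121.95/120 = 1.02 A.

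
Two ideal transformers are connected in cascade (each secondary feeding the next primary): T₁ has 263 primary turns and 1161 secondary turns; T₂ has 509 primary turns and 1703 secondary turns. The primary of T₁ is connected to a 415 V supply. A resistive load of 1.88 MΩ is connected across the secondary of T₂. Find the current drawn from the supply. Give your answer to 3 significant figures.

Secondary of T₁: V = 415.00 × 1161/263 = 1832.0 V.
Secondary of T₂: V = 1832.0 × 1703/509 = 6129.4 V.
I_load = 6129.4/(1.88×10^6) = 0.0032603 A, so P_out = 6129.4 × 0.0032603 = 19.984 W.
All ideal ⇒ P_in = P_out, so I_supply = 19.984/415 = 0.0482 A.

I_supply ≈ 0.0482 A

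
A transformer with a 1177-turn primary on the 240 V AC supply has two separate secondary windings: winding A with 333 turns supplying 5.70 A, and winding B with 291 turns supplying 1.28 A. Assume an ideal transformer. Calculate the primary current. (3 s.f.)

I_p ≈ 1.93 A

V_A = 240 × 333/1177 = 67.901 V; V_B = 240 × 291/1177 = 59.337 V.
P_out = V_A I_A + V_B I_B = 67.901×5.70 + 59.337×1.28 = 387.04 + 75.952 = 462.99 W.
Ideal ⇒ P_in = P_out, so I_p = P_out/V_p = 462.99/240 = 1.93 A.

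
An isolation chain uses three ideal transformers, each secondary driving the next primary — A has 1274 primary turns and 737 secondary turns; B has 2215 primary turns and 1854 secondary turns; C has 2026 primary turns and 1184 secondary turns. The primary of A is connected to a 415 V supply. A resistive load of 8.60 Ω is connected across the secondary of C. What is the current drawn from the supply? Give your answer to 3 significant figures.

Secondary of A: V = 415.00 × 737/1274 = 240.07 V.
Secondary of B: V = 240.07 × 1854/2215 = 200.95 V.
Secondary of C: V = 200.95 × 1184/2026 = 117.43 V.
I_load = 117.43/8.60 = 13.655 A, so P_out = 117.43 × 13.655 = 1603.6 W.
All ideal ⇒ P_in = P_out, so I_supply = 1603.6/415 = 3.86 A.

I_supply ≈ 3.86 A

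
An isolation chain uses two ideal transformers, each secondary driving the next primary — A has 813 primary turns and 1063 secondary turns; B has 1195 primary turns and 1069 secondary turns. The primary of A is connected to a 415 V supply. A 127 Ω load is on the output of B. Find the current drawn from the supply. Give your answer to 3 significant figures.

I_supply ≈ 4.47 A

After A: V = 415.00 × 1063/813 = 542.61 V.
After B: V = 542.61 × 1069/1195 = 485.40 V.
I_load = 485.40/127 = 3.8221 A, so P_out = 485.40 × 3.8221 = 1855.2 W.
All ideal ⇒ P_in = P_out, so I_supply = 1855.2/415 = 4.47 A.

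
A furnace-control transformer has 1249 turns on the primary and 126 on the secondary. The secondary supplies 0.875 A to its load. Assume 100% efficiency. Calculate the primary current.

I_p ≈ 0.0883 A

For an ideal transformer I_p/I_s = N_s/N_p, so I_p = 0.875 × 126/1249 = 0.0883 A.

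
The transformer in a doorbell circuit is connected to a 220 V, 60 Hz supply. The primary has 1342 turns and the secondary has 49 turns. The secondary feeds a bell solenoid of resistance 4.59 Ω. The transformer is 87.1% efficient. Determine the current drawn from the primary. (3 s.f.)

I_p ≈ 0.0734 A

V_s = 220 × 49/1342 = 8.0328 V.
I_s = V_s/R = 8.0328/4.59 = 1.7501 A.
P_out = V_s I_s = 8.0328 × 1.7501 = 14.058 W.
P_in = P_out/η = 14.058/0.871 = 16.140 W.
I_p = P_in/V_p = 16.140/220 = 0.0734 A.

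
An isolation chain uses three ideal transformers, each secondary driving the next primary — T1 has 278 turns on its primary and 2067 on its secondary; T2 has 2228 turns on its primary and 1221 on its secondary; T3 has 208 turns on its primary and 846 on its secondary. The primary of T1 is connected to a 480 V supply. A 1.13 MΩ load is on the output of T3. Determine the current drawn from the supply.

I_supply ≈ 0.117 A

After T1: V = 480.00 × 2067/278 = 3568.9 V.
After T2: V = 3568.9 × 1221/2228 = 1955.9 V.
After T3: V = 1955.9 × 846/208 = 7955.1 V.
I_load = 7955.1/(1.13×10^6) = 0.0070399 A, so P_out = 7955.1 × 0.0070399 = 56.003 W.
All ideal ⇒ P_in = P_out, so I_supply = 56.003/480 = 0.117 A.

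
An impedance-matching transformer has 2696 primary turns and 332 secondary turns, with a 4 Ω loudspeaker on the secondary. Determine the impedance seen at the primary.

Z_p ≈ 264 Ω

Z_p = (N_p/N_s)² × Z_s = (2696/332)² × 4 = 264 Ω.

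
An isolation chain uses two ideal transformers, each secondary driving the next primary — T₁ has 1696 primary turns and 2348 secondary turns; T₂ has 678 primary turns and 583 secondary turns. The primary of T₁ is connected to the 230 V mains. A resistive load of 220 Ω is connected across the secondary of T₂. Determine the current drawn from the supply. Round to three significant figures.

After T₁: V = 230.00 × 2348/1696 = 318.42 V.
After T₂: V = 318.42 × 583/678 = 273.80 V.
I_load = 273.80/220 = 1.2446 A, so P_out = 273.80 × 1.2446 = 340.77 W.
All ideal ⇒ P_in = P_out, so I_supply = 340.77/230 = 1.48 A.

I_supply ≈ 1.48 A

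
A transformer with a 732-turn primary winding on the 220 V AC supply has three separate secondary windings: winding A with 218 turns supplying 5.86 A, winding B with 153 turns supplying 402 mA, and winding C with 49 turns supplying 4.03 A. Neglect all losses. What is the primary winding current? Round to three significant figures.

I_p ≈ 2.10 A

V_A = 220 × 218/732 = 65.519 V; V_B = 220 × 153/732 = 45.984 V; V_C = 220 × 49/732 = 14.727 V.
P_out = V_A I_A + V_B I_B + V_C I_C = 65.519×5.86 + 45.984×0.402 + 14.727×4.03 = 383.94 + 18.485 + 59.349 = 461.78 W.
Ideal ⇒ P_in = P_out, so I_p = P_out/V_p = 461.78/220 = 2.10 A.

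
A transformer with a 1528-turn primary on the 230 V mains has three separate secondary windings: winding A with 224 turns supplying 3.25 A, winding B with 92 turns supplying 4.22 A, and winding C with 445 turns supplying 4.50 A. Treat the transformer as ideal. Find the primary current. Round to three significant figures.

V_A = 230 × 224/1528 = 33.717 V; V_B = 230 × 92/1528 = 13.848 V; V_C = 230 × 445/1528 = 66.983 V.
P_out = V_A I_A + V_B I_B + V_C I_C = 33.717×3.25 + 13.848×4.22 + 66.983×4.50 = 109.58 + 58.439 + 301.42 = 469.44 W.
Ideal ⇒ P_in = P_out, so I_p = P_out/V_p = 469.44/230 = 2.04 A.

I_p ≈ 2.04 A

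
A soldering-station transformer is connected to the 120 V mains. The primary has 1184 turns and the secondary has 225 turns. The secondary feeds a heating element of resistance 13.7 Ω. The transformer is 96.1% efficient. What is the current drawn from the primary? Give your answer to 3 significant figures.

V_s = 120 × 225/1184 = 22.804 V.
I_s = V_s/R = 22.804/13.7 = 1.6645 A.
P_out = V_s I_s = 22.804 × 1.6645 = 37.958 W.
P_in = P_out/η = 37.958/0.961 = 39.498 W.
I_p = P_in/V_p = 39.498/120 = 0.329 A.

I_p ≈ 0.329 A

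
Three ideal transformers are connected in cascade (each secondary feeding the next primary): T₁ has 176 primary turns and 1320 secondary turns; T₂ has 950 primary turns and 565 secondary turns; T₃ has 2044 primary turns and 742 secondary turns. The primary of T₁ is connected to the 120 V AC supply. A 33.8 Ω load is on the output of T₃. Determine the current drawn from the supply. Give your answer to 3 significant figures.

After T₁: V = 120.00 × 1320/176 = 900.00 V.
After T₂: V = 900.00 × 565/950 = 535.26 V.
After T₃: V = 535.26 × 742/2044 = 194.31 V.
I_load = 194.31/33.8 = 5.7488 A, so P_out = 194.31 × 5.7488 = 1117.0 W.
All ideal ⇒ P_in = P_out, so I_supply = 1117.0/120 = 9.31 A.

I_supply ≈ 9.31 A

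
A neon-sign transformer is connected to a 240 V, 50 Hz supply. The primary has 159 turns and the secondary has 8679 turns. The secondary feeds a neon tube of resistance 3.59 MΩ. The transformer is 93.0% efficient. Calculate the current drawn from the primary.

I_p ≈ 0.214 A

V_s = 240 × 8679/159 = 13100 V.
I_s = V_s/R = 13100/(3.59×10^6) = 0.0036491 A.
P_out = V_s I_s = 13100 × 0.0036491 = 47.805 W.
P_in = P_out/η = 47.805/0.930 = 51.403 W.
I_p = P_in/V_p = 51.403/240 = 0.214 A.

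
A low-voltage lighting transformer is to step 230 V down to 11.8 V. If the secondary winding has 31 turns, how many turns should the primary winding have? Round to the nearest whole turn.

N_p = 604 turns

N_p/N_s = V_p/V_s, so N_p = 31 × 230/11.8 = 604.2 ≈ 604 turns.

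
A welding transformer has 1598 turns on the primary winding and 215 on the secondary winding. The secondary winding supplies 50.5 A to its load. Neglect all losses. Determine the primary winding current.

I_p ≈ 6.79 A

For an ideal transformer I_p/I_s = N_s/N_p, so I_p = 50.5 × 215/1598 = 6.79 A.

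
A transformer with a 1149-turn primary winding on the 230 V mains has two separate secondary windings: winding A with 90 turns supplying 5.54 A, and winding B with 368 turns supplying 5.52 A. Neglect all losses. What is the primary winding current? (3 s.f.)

I_p ≈ 2.20 A

V_A = 230 × 90/1149 = 18.016 V; V_B = 230 × 368/1149 = 73.664 V.
P_out = V_A I_A + V_B I_B = 18.016×5.54 + 73.664×5.52 = 99.807 + 406.63 = 506.43 W.
Ideal ⇒ P_in = P_out, so I_p = P_out/V_p = 506.43/230 = 2.20 A.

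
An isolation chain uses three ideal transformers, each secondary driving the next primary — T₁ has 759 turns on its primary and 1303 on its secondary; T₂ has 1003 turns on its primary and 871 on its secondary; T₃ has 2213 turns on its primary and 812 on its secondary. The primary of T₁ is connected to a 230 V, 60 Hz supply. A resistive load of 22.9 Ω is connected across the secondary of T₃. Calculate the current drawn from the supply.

I_supply ≈ 3.01 A

After T₁: V = 230.00 × 1303/759 = 394.85 V.
After T₂: V = 394.85 × 871/1003 = 342.88 V.
After T₃: V = 342.88 × 812/2213 = 125.81 V.
I_load = 125.81/22.9 = 5.4940 A, so P_out = 125.81 × 5.4940 = 691.21 W.
All ideal ⇒ P_in = P_out, so I_supply = 691.21/230 = 3.01 A.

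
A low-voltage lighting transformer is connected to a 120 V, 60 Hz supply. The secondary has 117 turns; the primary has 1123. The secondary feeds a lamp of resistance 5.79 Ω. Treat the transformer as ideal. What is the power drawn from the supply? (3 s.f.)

P ≈ 27.0 W

V_s = V_p × N_s/N_p = 120 × 117/1123 = 12.502 V.
I_s = V_s/R = 12.502/5.79 = 2.1593 A.
I_p = I_s × N_s/N_p = 2.1593 × 117/1123 = 0.22496 A.
P = V_p I_p = 120 × 0.22496 = 27.0 W.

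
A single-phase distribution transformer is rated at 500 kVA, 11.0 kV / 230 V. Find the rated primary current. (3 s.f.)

I_p ≈ 45.5 A

I_p = S/V_p = 500000/11000 = 45.5 A.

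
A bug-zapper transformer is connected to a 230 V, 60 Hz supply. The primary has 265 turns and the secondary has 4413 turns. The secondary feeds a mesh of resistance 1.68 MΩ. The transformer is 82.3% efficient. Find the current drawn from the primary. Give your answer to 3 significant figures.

V_s = 230 × 4413/265 = 3830.2 V.
I_s = V_s/R = 3830.2/(1.68×10^6) = 0.0022799 A.
P_out = V_s I_s = 3830.2 × 0.0022799 = 8.7322 W.
P_in = P_out/η = 8.7322/0.823 = 10.610 W.
I_p = P_in/V_p = 10.610/230 = 0.0461 A.

I_p ≈ 0.0461 A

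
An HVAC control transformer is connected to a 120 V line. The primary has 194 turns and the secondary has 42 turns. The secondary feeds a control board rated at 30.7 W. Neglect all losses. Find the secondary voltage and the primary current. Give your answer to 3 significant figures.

V_s = V_p × N_s/N_p = 120 × 42/194 = 25.979 V.
I_s = P/V_s = 30.7/25.979 = 1.1817 A.
I_p = I_s × N_s/N_p = 1.1817 × 42/194 = 0.256 A.

V_s ≈ 26.0 V, I_p ≈ 0.256 A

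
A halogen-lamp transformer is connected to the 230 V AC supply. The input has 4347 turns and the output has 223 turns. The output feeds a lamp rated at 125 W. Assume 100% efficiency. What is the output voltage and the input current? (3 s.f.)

V_out = V_in × N_out/N_in = 230 × 223/4347 = 11.799 V.
I_out = P/V_out = 125/11.799 = 10.594 A.
I_in = I_out × N_out/N_in = 10.594 × 223/4347 = 0.543 A.

V_out ≈ 11.8 V, I_in ≈ 0.543 A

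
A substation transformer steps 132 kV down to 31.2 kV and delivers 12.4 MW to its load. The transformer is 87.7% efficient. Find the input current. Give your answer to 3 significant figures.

P_in = P_out/η = 1.24×10^7/0.877 = 1.4139×10^7 W.
I_in = P_in/V_in = 1.4139×10^7/132000 = 107 A.

I_in ≈ 107 A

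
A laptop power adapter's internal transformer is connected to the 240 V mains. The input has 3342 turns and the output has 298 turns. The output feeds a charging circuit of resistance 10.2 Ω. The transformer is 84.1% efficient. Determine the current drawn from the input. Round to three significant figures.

V_out = 240 × 298/3342 = 21.400 V.
I_out = V_out/R = 21.400/10.2 = 2.0981 A.
P_out = V_out I_out = 21.400 × 2.0981 = 44.900 W.
P_in = P_out/η = 44.900/0.841 = 53.388 W.
I_in = P_in/V_in = 53.388/240 = 0.222 A.

I_in ≈ 0.222 A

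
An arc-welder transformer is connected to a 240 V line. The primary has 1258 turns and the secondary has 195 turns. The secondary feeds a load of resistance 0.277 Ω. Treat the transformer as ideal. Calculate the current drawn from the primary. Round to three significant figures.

I_p ≈ 20.8 A

V_s = V_p × N_s/N_p = 240 × 195/1258 = 37.202 V.
I_s = V_s/R = 37.202/0.277 = 134.30 A.
For an ideal transformer I_p N_p = I_s N_s, so I_p = 134.30 × 195/1258 = 20.8 A.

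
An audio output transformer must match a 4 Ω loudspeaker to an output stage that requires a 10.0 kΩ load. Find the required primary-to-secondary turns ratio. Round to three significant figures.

Z_p/Z_s = (N_p/N_s)², so N_p/N_s = √(10000/4) = √2500 = 50.0.

N_p/N_s ≈ 50.0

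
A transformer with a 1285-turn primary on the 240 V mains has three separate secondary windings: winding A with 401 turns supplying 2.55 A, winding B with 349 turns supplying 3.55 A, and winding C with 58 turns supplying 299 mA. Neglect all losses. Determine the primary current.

V_A = 240 × 401/1285 = 74.895 V; V_B = 240 × 349/1285 = 65.183 V; V_C = 240 × 58/1285 = 10.833 V.
P_out = V_A I_A + V_B I_B + V_C I_C = 74.895×2.55 + 65.183×3.55 + 10.833×0.299 = 190.98 + 231.40 + 3.2390 = 425.62 W.
Ideal ⇒ P_in = P_out, so I_p = P_out/V_p = 425.62/240 = 1.77 A.

I_p ≈ 1.77 A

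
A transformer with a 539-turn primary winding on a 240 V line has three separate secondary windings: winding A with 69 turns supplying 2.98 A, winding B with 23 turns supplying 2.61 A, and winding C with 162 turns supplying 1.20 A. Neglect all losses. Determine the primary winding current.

I_p ≈ 0.854 A

V_A = 240 × 69/539 = 30.724 V; V_B = 240 × 23/539 = 10.241 V; V_C = 240 × 162/539 = 72.134 V.
P_out = V_A I_A + V_B I_B + V_C I_C = 30.724×2.98 + 10.241×2.61 + 72.134×1.20 = 91.556 + 26.729 + 86.560 = 204.85 W.
Ideal ⇒ P_in = P_out, so I_p = P_out/V_p = 204.85/240 = 0.854 A.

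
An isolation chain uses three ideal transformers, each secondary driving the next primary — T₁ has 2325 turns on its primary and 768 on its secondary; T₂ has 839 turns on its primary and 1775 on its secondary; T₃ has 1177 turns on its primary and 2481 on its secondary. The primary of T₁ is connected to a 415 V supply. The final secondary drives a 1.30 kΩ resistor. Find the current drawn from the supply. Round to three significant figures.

After T₁: V = 415.00 × 768/2325 = 137.08 V.
After T₂: V = 137.08 × 1775/839 = 290.02 V.
After T₃: V = 290.02 × 2481/1177 = 611.33 V.
I_load = 611.33/1300 = 0.47025 A, so P_out = 611.33 × 0.47025 = 287.48 W.
All ideal ⇒ P_in = P_out, so I_supply = 287.48/415 = 0.693 A.

I_supply ≈ 0.693 A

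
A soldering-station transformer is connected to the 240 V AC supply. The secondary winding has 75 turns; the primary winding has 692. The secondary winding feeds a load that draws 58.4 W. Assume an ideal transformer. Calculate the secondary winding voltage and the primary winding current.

V_s ≈ 26.0 V, I_p ≈ 0.243 A

V_s = V_p × N_s/N_p = 240 × 75/692 = 26.012 V.
I_s = P/V_s = 58.4/26.012 = 2.2452 A.
I_p = I_s × N_s/N_p = 2.2452 × 75/692 = 0.243 A.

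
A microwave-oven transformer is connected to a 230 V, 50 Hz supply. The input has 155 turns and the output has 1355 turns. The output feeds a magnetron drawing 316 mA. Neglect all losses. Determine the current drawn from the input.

I_in ≈ 2.76 A

For an ideal transformer I_in N_in = I_out N_out, so I_in = 0.316 × 1355/155 = 2.76 A.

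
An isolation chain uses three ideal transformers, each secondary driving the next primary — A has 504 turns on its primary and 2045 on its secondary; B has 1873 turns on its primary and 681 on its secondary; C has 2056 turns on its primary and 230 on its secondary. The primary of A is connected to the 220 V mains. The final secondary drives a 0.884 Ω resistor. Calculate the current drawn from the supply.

After A: V = 220.00 × 2045/504 = 892.66 V.
After B: V = 892.66 × 681/1873 = 324.56 V.
After C: V = 324.56 × 230/2056 = 36.308 V.
I_load = 36.308/0.884 = 41.072 A, so P_out = 36.308 × 41.072 = 1491.2 W.
All ideal ⇒ P_in = P_out, so I_supply = 1491.2/220 = 6.78 A.

I_supply ≈ 6.78 A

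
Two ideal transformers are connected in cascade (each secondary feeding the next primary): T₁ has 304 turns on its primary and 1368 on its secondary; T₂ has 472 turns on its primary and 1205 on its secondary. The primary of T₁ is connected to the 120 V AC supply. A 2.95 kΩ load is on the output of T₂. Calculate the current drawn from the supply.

I_supply ≈ 5.37 A

After T₁: V = 120.00 × 1368/304 = 540.00 V.
After T₂: V = 540.00 × 1205/472 = 1378.6 V.
I_load = 1378.6/2950 = 0.46732 A, so P_out = 1378.6 × 0.46732 = 644.25 W.
All ideal ⇒ P_in = P_out, so I_supply = 644.25/120 = 5.37 A.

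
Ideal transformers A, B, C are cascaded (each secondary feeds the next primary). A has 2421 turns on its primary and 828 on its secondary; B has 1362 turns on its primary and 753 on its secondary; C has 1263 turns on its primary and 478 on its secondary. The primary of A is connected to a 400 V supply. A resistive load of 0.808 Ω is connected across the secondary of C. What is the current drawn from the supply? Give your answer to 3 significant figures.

Secondary of A: V = 400.00 × 828/2421 = 136.80 V.
Secondary of B: V = 136.80 × 753/1362 = 75.633 V.
Secondary of C: V = 75.633 × 478/1263 = 28.625 V.
I_load = 28.625/0.808 = 35.426 A, so P_out = 28.625 × 35.426 = 1014.1 W.
All ideal ⇒ P_in = P_out, so I_supply = 1014.1/400 = 2.54 A.

I_supply ≈ 2.54 A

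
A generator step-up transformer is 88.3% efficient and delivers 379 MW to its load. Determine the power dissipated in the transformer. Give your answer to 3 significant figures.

P_in = P_out/η = 3.79×10^8/0.883 = 4.29219×10^8 W.
P_loss = P_in − P_out = 4.29219×10^8 − 3.79×10^8 = 5.02×10^7 W.

P_loss ≈ 5.02×10^7 W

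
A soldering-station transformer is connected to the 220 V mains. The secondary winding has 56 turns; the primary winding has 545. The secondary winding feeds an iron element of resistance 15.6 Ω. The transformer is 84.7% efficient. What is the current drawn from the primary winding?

I_p ≈ 0.176 A

V_s = 220 × 56/545 = 22.606 V.
I_s = V_s/R = 22.606/15.6 = 1.4491 A.
P_out = V_s I_s = 22.606 × 1.4491 = 32.757 W.
P_in = P_out/η = 32.757/0.847 = 38.674 W.
I_p = P_in/V_p = 38.674/220 = 0.176 A.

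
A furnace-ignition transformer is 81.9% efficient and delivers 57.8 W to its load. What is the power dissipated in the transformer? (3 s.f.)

P_loss ≈ 12.8 W

P_in = P_out/η = 57.8/0.819 = 70.5739 W.
P_loss = P_in − P_out = 70.5739 − 57.8 = 12.8 W.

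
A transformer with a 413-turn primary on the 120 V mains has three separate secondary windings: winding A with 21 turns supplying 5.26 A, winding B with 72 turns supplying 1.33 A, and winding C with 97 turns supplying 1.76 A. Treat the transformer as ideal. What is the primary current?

V_A = 120 × 21/413 = 6.1017 V; V_B = 120 × 72/413 = 20.920 V; V_C = 120 × 97/413 = 28.184 V.
P_out = V_A I_A + V_B I_B + V_C I_C = 6.1017×5.26 + 20.920×1.33 + 28.184×1.76 = 32.095 + 27.824 + 49.604 = 109.52 W.
Ideal ⇒ P_in = P_out, so I_p = P_out/V_p = 109.52/120 = 0.913 A.

I_p ≈ 0.913 A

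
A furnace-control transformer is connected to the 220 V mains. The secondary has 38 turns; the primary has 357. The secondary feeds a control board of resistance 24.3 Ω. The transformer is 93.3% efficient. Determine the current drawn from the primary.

I_p ≈ 0.110 A

V_s = 220 × 38/357 = 23.417 V.
I_s = V_s/R = 23.417/24.3 = 0.96368 A.
P_out = V_s I_s = 23.417 × 0.96368 = 22.567 W.
P_in = P_out/η = 22.567/0.933 = 24.187 W.
I_p = P_in/V_p = 24.187/220 = 0.110 A.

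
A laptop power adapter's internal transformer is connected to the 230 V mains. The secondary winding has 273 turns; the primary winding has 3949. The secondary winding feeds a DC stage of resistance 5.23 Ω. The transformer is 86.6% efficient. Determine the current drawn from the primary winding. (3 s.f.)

I_p ≈ 0.243 A

V_s = 230 × 273/3949 = 15.900 V.
I_s = V_s/R = 15.900/5.23 = 3.0402 A.
P_out = V_s I_s = 15.900 × 3.0402 = 48.340 W.
P_in = P_out/η = 48.340/0.866 = 55.820 W.
I_p = P_in/V_p = 55.820/230 = 0.243 A.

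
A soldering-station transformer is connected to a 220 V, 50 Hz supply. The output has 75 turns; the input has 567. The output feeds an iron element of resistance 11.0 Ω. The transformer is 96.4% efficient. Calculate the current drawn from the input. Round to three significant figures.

I_in ≈ 0.363 A

V_out = 220 × 75/567 = 29.101 V.
I_out = V_out/R = 29.101/11.0 = 2.6455 A.
P_out = V_out I_out = 29.101 × 2.6455 = 76.986 W.
P_in = P_out/η = 76.986/0.964 = 79.861 W.
I_in = P_in/V_in = 79.861/220 = 0.363 A.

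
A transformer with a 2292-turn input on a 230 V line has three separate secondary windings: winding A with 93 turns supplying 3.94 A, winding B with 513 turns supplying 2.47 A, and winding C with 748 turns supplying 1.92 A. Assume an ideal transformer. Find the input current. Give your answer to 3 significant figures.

V_A = 230 × 93/2292 = 9.3325 V; V_B = 230 × 513/2292 = 51.479 V; V_C = 230 × 748/2292 = 75.061 V.
P_out = V_A I_A + V_B I_B + V_C I_C = 9.3325×3.94 + 51.479×2.47 + 75.061×1.92 = 36.770 + 127.15 + 144.12 = 308.04 W.
Ideal ⇒ P_in = P_out, so I_in = P_out/V_in = 308.04/230 = 1.34 A.

I_in ≈ 1.34 A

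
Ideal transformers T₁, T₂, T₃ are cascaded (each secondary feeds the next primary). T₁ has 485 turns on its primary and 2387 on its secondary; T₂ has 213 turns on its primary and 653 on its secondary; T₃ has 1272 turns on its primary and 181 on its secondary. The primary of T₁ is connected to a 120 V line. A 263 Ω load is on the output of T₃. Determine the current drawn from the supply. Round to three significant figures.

After T₁: V = 120.00 × 2387/485 = 590.60 V.
After T₂: V = 590.60 × 653/213 = 1810.6 V.
After T₃: V = 1810.6 × 181/1272 = 257.64 V.
I_load = 257.64/263 = 0.97963 A, so P_out = 257.64 × 0.97963 = 252.39 W.
All ideal ⇒ P_in = P_out, so I_supply = 252.39/120 = 2.10 A.

I_supply ≈ 2.10 A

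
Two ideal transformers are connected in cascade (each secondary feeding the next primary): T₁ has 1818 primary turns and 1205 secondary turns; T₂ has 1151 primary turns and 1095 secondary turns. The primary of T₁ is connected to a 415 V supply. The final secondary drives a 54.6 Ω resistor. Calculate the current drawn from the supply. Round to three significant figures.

Secondary of T₁: V = 415.00 × 1205/1818 = 275.07 V.
Secondary of T₂: V = 275.07 × 1095/1151 = 261.69 V.
I_load = 261.69/54.6 = 4.7928 A, so P_out = 261.69 × 4.7928 = 1254.2 W.
All ideal ⇒ P_in = P_out, so I_supply = 1254.2/415 = 3.02 A.

I_supply ≈ 3.02 A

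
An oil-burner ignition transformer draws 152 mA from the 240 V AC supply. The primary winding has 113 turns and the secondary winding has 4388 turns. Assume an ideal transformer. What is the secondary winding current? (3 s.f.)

I_s/I_p = N_p/N_s, so I_s = 0.152 × 113/4388 = 0.00391 A.

I_s ≈ 0.00391 A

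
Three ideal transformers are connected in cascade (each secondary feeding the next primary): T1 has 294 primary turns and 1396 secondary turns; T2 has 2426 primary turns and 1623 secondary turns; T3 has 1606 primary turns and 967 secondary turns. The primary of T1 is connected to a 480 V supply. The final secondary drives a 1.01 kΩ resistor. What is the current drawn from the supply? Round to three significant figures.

I_supply ≈ 1.74 A

After T1: V = 480.00 × 1396/294 = 2279.2 V.
After T2: V = 2279.2 × 1623/2426 = 1524.8 V.
After T3: V = 1524.8 × 967/1606 = 918.10 V.
I_load = 918.10/1010 = 0.90901 A, so P_out = 918.10 × 0.90901 = 834.55 W.
All ideal ⇒ P_in = P_out, so I_supply = 834.55/480 = 1.74 A.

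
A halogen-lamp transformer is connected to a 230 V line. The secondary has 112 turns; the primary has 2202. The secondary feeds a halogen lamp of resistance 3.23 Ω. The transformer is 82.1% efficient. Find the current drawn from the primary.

I_p ≈ 0.224 A

V_s = 230 × 112/2202 = 11.698 V.
I_s = V_s/R = 11.698/3.23 = 3.6218 A.
P_out = V_s I_s = 11.698 × 3.6218 = 42.370 W.
P_in = P_out/η = 42.370/0.821 = 51.607 W.
I_p = P_in/V_p = 51.607/230 = 0.224 A.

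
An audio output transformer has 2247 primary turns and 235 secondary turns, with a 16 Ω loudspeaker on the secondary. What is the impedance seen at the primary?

Z_p = (N_p/N_s)² × Z_s = (2247/235)² × 16 = 1460 Ω.

Z_p ≈ 1460 Ω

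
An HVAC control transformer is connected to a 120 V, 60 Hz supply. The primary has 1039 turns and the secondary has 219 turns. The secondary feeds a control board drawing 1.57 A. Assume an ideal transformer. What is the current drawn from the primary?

I_p ≈ 0.331 A

For an ideal transformer I_p N_p = I_s N_s, so I_p = 1.57 × 219/1039 = 0.331 A.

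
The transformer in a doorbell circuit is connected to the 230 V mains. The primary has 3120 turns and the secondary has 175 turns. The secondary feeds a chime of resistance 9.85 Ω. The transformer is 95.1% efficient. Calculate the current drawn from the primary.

I_p ≈ 0.0772 A

V_s = 230 × 175/3120 = 12.901 V.
I_s = V_s/R = 12.901/9.85 = 1.3097 A.
P_out = V_s I_s = 12.901 × 1.3097 = 16.896 W.
P_in = P_out/η = 16.896/0.951 = 17.767 W.
I_p = P_in/V_p = 17.767/230 = 0.0772 A.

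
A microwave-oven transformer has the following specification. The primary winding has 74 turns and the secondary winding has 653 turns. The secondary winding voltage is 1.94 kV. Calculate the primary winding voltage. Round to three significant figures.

V_p ≈ 220 V

V_p/V_s = N_p/N_s, so V_p = 1940 × 74/653 = 220 V.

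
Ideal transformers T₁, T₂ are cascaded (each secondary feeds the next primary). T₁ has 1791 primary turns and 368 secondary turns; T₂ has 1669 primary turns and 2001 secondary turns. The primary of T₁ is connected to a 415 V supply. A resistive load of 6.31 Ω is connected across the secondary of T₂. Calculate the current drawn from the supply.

I_supply ≈ 3.99 A

After T₁: V = 415.00 × 368/1791 = 85.271 V.
After T₂: V = 85.271 × 2001/1669 = 102.23 V.
I_load = 102.23/6.31 = 16.202 A, so P_out = 102.23 × 16.202 = 1656.4 W.
All ideal ⇒ P_in = P_out, so I_supply = 1656.4/415 = 3.99 A.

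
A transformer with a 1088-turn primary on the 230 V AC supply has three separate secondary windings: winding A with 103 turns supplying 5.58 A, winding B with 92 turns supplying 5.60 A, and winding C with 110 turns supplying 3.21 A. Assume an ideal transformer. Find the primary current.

V_A = 230 × 103/1088 = 21.774 V; V_B = 230 × 92/1088 = 19.449 V; V_C = 230 × 110/1088 = 23.254 V.
P_out = V_A I_A + V_B I_B + V_C I_C = 21.774×5.58 + 19.449×5.60 + 23.254×3.21 = 121.50 + 108.91 + 74.644 = 305.05 W.
Ideal ⇒ P_in = P_out, so I_p = P_out/V_p = 305.05/230 = 1.33 A.

I_p ≈ 1.33 A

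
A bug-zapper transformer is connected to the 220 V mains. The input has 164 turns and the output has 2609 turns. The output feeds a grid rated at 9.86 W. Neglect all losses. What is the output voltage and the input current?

V_out = V_in × N_out/N_in = 220 × 2609/164 = 3499.9 V.
I_out = P/V_out = 9.86/3499.9 = 0.0028172 A.
I_in = I_out × N_out/N_in = 0.0028172 × 2609/164 = 0.0448 A.

V_out ≈ 3500 V, I_in ≈ 0.0448 A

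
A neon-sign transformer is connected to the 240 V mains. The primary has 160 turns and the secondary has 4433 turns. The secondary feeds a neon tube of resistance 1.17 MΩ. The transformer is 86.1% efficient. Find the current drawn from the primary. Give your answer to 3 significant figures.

V_s = 240 × 4433/160 = 6649.5 V.
I_s = V_s/R = 6649.5/(1.17×10^6) = 0.0056833 A.
P_out = V_s I_s = 6649.5 × 0.0056833 = 37.791 W.
P_in = P_out/η = 37.791/0.861 = 43.892 W.
I_p = P_in/V_p = 43.892/240 = 0.183 A.

I_p ≈ 0.183 A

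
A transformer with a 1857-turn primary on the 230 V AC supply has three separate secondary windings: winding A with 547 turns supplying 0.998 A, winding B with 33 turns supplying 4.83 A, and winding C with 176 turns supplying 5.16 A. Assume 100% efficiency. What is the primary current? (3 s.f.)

I_p ≈ 0.869 A

V_A = 230 × 547/1857 = 67.749 V; V_B = 230 × 33/1857 = 4.0872 V; V_C = 230 × 176/1857 = 21.799 V.
P_out = V_A I_A + V_B I_B + V_C I_C = 67.749×0.998 + 4.0872×4.83 + 21.799×5.16 = 67.614 + 19.741 + 112.48 = 199.84 W.
Ideal ⇒ P_in = P_out, so I_p = P_out/V_p = 199.84/230 = 0.869 A.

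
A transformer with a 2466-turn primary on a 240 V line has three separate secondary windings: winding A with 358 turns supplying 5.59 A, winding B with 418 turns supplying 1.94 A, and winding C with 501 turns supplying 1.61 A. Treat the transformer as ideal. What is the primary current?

V_A = 240 × 358/2466 = 34.842 V; V_B = 240 × 418/2466 = 40.681 V; V_C = 240 × 501/2466 = 48.759 V.
P_out = V_A I_A + V_B I_B + V_C I_C = 34.842×5.59 + 40.681×1.94 + 48.759×1.61 = 194.77 + 78.922 + 78.502 = 352.19 W.
Ideal ⇒ P_in = P_out, so I_p = P_out/V_p = 352.19/240 = 1.47 A.

I_p ≈ 1.47 A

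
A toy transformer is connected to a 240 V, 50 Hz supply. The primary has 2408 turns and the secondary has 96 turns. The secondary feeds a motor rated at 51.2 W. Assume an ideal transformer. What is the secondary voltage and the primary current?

V_s = V_p × N_s/N_p = 240 × 96/2408 = 9.5681 V.
I_s = P/V_s = 51.2/9.5681 = 5.3511 A.
I_p = I_s × N_s/N_p = 5.3511 × 96/2408 = 0.213 A.

V_s ≈ 9.57 V, I_p ≈ 0.213 A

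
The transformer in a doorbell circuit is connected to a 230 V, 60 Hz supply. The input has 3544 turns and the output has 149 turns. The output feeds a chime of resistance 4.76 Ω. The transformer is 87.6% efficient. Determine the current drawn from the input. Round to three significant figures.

I_in ≈ 0.0975 A

V_out = 230 × 149/3544 = 9.6699 V.
I_out = V_out/R = 9.6699/4.76 = 2.0315 A.
P_out = V_out I_out = 9.6699 × 2.0315 = 19.644 W.
P_in = P_out/η = 19.644/0.876 = 22.425 W.
I_in = P_in/V_in = 22.425/230 = 0.0975 A.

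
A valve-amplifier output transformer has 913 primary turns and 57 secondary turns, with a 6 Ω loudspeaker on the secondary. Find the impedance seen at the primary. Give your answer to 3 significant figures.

Z_p = (N_p/N_s)² × Z_s = (913/57)² × 6 = 1540 Ω.

Z_p ≈ 1540 Ω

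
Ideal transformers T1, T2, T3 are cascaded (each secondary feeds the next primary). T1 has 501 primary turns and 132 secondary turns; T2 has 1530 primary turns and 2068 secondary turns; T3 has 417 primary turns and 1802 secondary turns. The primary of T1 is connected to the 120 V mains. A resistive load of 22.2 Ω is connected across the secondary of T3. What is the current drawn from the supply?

I_supply ≈ 12.8 A

After T1: V = 120.00 × 132/501 = 31.617 V.
After T2: V = 31.617 × 2068/1530 = 42.734 V.
After T3: V = 42.734 × 1802/417 = 184.67 V.
I_load = 184.67/22.2 = 8.3184 A, so P_out = 184.67 × 8.3184 = 1536.2 W.
All ideal ⇒ P_in = P_out, so I_supply = 1536.2/120 = 12.8 A.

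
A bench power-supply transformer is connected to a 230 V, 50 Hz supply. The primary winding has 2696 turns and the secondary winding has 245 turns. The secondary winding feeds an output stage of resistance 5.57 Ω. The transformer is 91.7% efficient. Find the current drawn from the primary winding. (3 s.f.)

V_s = 230 × 245/2696 = 20.901 V.
I_s = V_s/R = 20.901/5.57 = 3.7525 A.
P_out = V_s I_s = 20.901 × 3.7525 = 78.432 W.
P_in = P_out/η = 78.432/0.917 = 85.531 W.
I_p = P_in/V_p = 85.531/230 = 0.372 A.

I_p ≈ 0.372 A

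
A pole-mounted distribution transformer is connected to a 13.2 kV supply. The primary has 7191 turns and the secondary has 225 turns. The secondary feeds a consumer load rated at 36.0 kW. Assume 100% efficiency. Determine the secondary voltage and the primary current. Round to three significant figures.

V_s = V_p × N_s/N_p = 13200 × 225/7191 = 413.02 V.
I_s = P/V_s = 36000/413.02 = 87.164 A.
I_p = I_s × N_s/N_p = 87.164 × 225/7191 = 2.73 A.

V_s ≈ 413 V, I_p ≈ 2.73 A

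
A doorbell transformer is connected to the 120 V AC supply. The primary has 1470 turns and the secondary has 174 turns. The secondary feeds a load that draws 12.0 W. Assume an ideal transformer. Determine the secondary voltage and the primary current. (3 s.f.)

V_s = V_p × N_s/N_p = 120 × 174/1470 = 14.204 V.
I_s = P/V_s = 12.0/14.204 = 0.84483 A.
I_p = I_s × N_s/N_p = 0.84483 × 174/1470 = 0.100 A.

V_s ≈ 14.2 V, I_p ≈ 0.100 A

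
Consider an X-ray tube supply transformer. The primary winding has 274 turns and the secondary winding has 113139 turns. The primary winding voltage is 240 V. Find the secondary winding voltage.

V_s ≈ 99100 V

V_s/V_p = N_s/N_p, so V_s = 240 × 113139/274 = 99100 V.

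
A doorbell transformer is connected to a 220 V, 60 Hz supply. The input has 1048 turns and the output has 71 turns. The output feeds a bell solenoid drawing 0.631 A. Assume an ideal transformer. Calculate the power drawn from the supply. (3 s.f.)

I_in = I_out × N_out/N_in = 0.631 × 71/1048 = 0.042749 A.
P = V_in I_in = 220 × 0.042749 = 9.40 W.

P ≈ 9.40 W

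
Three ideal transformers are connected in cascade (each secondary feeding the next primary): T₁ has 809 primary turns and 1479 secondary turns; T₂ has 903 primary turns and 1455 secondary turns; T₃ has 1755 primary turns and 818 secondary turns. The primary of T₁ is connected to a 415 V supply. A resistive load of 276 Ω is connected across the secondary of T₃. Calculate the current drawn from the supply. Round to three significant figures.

I_supply ≈ 2.83 A

Secondary of T₁: V = 415.00 × 1479/809 = 758.70 V.
Secondary of T₂: V = 758.70 × 1455/903 = 1222.5 V.
Secondary of T₃: V = 1222.5 × 818/1755 = 569.80 V.
I_load = 569.80/276 = 2.0645 A, so P_out = 569.80 × 2.0645 = 1176.3 W.
All ideal ⇒ P_in = P_out, so I_supply = 1176.3/415 = 2.83 A.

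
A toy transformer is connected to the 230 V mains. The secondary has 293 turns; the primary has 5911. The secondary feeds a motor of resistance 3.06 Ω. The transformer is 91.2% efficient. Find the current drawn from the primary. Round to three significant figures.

V_s = 230 × 293/5911 = 11.401 V.
I_s = V_s/R = 11.401/3.06 = 3.7257 A.
P_out = V_s I_s = 11.401 × 3.7257 = 42.476 W.
P_in = P_out/η = 42.476/0.912 = 46.575 W.
I_p = P_in/V_p = 46.575/230 = 0.202 A.

I_p ≈ 0.202 A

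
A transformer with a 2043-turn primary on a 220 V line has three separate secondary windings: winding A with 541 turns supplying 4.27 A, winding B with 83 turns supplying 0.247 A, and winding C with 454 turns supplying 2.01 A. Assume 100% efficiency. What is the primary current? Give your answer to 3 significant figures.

I_p ≈ 1.59 A

V_A = 220 × 541/2043 = 58.257 V; V_B = 220 × 83/2043 = 8.9378 V; V_C = 220 × 454/2043 = 48.889 V.
P_out = V_A I_A + V_B I_B + V_C I_C = 58.257×4.27 + 8.9378×0.247 + 48.889×2.01 = 248.76 + 2.2076 + 98.267 = 349.23 W.
Ideal ⇒ P_in = P_out, so I_p = P_out/V_p = 349.23/220 = 1.59 A.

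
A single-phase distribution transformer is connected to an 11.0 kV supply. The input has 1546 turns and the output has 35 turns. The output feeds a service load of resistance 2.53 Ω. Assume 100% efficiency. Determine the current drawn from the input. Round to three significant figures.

V_out = V_in × N_out/N_in = 11000 × 35/1546 = 249.03 V.
I_out = V_out/R = 249.03/2.53 = 98.431 A.
For an ideal transformer I_in N_in = I_out N_out, so I_in = 98.431 × 35/1546 = 2.23 A.

I_in ≈ 2.23 A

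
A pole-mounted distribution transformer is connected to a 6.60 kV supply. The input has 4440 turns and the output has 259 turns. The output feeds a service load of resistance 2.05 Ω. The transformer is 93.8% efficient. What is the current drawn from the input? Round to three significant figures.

V_out = 6600 × 259/4440 = 385.00 V.
I_out = V_out/R = 385.00/2.05 = 187.80 A.
P_out = V_out I_out = 385.00 × 187.80 = 72305 W.
P_in = P_out/η = 72305/0.938 = 77084 W.
I_in = P_in/V_in = 77084/6600 = 11.7 A.

I_in ≈ 11.7 A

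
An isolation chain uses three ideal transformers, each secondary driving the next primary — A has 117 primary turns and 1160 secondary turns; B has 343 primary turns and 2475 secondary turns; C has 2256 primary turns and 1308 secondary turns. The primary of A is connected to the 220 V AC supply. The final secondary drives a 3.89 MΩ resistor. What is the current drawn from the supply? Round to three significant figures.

I_supply ≈ 0.0973 A

Secondary of A: V = 220.00 × 1160/117 = 2181.2 V.
Secondary of B: V = 2181.2 × 2475/343 = 15739 V.
Secondary of C: V = 15739 × 1308/2256 = 9125.2 V.
I_load = 9125.2/(3.89×10^6) = 0.0023458 A, so P_out = 9125.2 × 0.0023458 = 21.406 W.
All ideal ⇒ P_in = P_out, so I_supply = 21.406/220 = 0.0973 A.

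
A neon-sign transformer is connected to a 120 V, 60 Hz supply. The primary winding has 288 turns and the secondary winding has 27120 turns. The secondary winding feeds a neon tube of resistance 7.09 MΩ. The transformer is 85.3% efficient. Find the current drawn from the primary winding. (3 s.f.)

V_s = 120 × 27120/288 = 11300 V.
I_s = V_s/R = 11300/(7.09×10^6) = 0.0015938 A.
P_out = V_s I_s = 11300 × 0.0015938 = 18.010 W.
P_in = P_out/η = 18.010/0.853 = 21.114 W.
I_p = P_in/V_p = 21.114/120 = 0.176 A.

I_p ≈ 0.176 A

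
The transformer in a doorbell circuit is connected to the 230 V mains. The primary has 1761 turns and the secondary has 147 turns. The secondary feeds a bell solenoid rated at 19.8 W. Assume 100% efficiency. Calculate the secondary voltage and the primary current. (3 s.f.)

V_s ≈ 19.2 V, I_p ≈ 0.0861 A

V_s = V_p × N_s/N_p = 230 × 147/1761 = 19.199 V.
I_s = P/V_s = 19.8/19.199 = 1.0313 A.
I_p = I_s × N_s/N_p = 1.0313 × 147/1761 = 0.0861 A.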